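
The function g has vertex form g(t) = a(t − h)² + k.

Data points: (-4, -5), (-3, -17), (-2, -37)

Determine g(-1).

-65

First differences -12, -20; second difference -8 = 2a, so a = -4.
Expanding, the t-coefficient is −2ah = 8h; matching it to the data gives h = -5, and then k = -1.
So g(t) = -4(t + 5)² − 1.
g(-1) = -4·4² − 1 = -65.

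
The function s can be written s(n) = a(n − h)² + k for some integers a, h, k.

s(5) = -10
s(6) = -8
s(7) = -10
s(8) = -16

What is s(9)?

-26

First differences 2, -2, -6; second difference -4 = 2a, so a = -2.
Expanding, the n-coefficient is −2ah = 4h; matching it to the data gives h = 6, and then k = -8.
So s(n) = -2(n − 6)² − 8.
s(9) = -2·3² − 8 = -26.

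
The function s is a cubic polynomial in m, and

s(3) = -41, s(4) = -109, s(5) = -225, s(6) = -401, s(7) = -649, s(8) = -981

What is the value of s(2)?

First differences: -68, -116, -176, -248, -332. Second differences: -48, -60, -72, -84. Third differences: -12, -12, -12.
Level-3 differences are constant, so s has degree 3.
Fitting a degree-3 polynomial gives s(m) = -2m³ + 6m - 5.
Then s(2) = -9.

-9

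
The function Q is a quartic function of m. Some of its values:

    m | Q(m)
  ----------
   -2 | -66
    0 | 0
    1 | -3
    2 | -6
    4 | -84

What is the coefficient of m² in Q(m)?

-5

Write Q(m) = am^4 + bm³ + cm² + dm + e; the 5 given values yield a linear system in the 5 coefficients.
Solving, Q(m) = -m^4 + 4m³ - 5m² - m.
The coefficient of m² is -5.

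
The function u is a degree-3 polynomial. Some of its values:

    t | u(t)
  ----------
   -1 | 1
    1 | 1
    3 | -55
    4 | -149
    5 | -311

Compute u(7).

Write u(t) = at³ + bt² + ct + d; the 5 given values yield a linear system in the 4 coefficients.
Solving, u(t) = -3t³ + 2t² + 3t - 1.
Then u(7) = -911.

-911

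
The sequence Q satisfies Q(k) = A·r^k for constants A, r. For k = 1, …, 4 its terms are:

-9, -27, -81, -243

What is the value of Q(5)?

Consecutive ratio: -27/(-9) = 3, and -81/(-27) = 3, so r = 3.
Then A·3^1 = -9 gives A = -3, and Q(k) = -3·3^k.
Q(5) = -3·3^5 = -729.

-729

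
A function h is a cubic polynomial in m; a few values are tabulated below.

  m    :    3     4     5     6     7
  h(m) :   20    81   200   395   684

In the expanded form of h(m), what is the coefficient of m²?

-7

First differences: 61, 119, 195, 289. Second differences: 58, 76, 94. Third differences: 18, 18.
Level-3 differences are constant, so h has degree 3.
Fitting a degree-3 polynomial gives h(m) = 3m³ - 7m² - m + 5.
The coefficient of m² is -7.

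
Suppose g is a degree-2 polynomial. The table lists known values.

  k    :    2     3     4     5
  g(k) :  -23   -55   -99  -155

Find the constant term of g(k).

5

Write g(k) = ak² + bk + c; the 4 given values yield a linear system in the 3 coefficients.
Solving, g(k) = -6k² - 2k + 5.
The constant term is g(0) = 5.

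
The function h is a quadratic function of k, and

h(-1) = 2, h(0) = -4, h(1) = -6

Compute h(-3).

26

Write h(k) = ak² + bk + c; the 3 given values yield a linear system in the 3 coefficients.
Solving, h(k) = 2k² - 4k - 4.
Then h(-3) = 26.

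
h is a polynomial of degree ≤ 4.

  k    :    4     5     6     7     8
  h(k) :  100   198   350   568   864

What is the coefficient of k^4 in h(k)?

0

Write h(k) = ak^4 + bk³ + ck² + dk + e; the 5 given values yield a linear system in the 5 coefficients.
Solving, the leading coefficient vanishes, and h(k) = 2k³ - 3k² + 3k + 8.
The coefficient of k^4 is 0.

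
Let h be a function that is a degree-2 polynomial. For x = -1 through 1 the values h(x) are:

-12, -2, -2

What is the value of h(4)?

Write h(x) = ax² + bx + c; the 3 given values yield a linear system in the 3 coefficients.
Solving, h(x) = -5x² + 5x - 2.
Then h(4) = -62.

-62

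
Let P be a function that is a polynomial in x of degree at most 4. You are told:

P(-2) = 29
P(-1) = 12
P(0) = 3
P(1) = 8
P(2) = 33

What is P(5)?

First differences: -17, -9, 5, 25. Second differences: 8, 14, 20. Third differences: 6, 6.
Level-3 differences are constant, so P has degree 3.
Fitting a degree-3 polynomial gives P(x) = x³ + 7x² - 3x + 3.
Then P(5) = 288.

288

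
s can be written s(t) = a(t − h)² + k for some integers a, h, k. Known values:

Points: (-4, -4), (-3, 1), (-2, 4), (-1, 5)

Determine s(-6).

First differences 5, 3, 1; second difference -2 = 2a, so a = -1.
Expanding, the t-coefficient is −2ah = 2h; matching it to the data gives h = -1, and then k = 5.
So s(t) = -1(t + 1)² + 5.
s(-6) = -1·(-5)² + 5 = -20.

-20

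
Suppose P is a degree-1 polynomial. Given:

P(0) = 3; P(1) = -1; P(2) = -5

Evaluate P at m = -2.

11

First differences: -4, -4.
Level-1 differences are constant, so P has degree 1.
Fitting a degree-1 polynomial gives P(m) = -4m + 3.
Then P(-2) = 11.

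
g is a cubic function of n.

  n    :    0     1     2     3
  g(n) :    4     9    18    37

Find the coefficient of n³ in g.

1

Write g(n) = an³ + bn² + cn + d; the 4 given values yield a linear system in the 4 coefficients.
Solving, g(n) = n³ - n² + 5n + 4.
The coefficient of n³ is 1.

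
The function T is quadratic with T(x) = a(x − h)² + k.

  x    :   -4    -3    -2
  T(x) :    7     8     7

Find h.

-3

First differences 1, -1; second difference -2 = 2a, so a = -1.
Expanding, the x-coefficient is −2ah = 2h; matching it to the data gives h = -3, and then k = 8.
So T(x) = -1(x + 3)² + 8.
Hence h = -3.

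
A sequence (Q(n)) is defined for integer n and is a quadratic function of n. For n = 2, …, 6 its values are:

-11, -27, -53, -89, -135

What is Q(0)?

-9

First differences: -16, -26, -36, -46. Second differences: -10, -10, -10.
Level-2 differences are constant, so Q has degree 2.
Fitting a degree-2 polynomial gives Q(n) = -5n² + 9n - 9.
Then Q(0) = -9.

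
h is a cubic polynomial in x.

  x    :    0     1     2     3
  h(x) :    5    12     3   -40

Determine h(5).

Write h(x) = ax³ + bx² + cx + d; the 4 given values yield a linear system in the 4 coefficients.
Solving, h(x) = -3x³ + x² + 9x + 5.
Then h(5) = -300.

-300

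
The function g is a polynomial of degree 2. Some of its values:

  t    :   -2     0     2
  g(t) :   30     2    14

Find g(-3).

Write g(t) = at² + bt + c; the 3 given values yield a linear system in the 3 coefficients.
Solving, g(t) = 5t² - 4t + 2.
Then g(-3) = 59.

59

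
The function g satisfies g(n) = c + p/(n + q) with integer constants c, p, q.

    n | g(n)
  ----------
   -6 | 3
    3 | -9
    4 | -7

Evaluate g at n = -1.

23

(g(n) − c)(n + q) = p for each data point; the three points give a linear system in c and q, then p follows.
Solving: c = -1, q = 0, p = -24, so g(n) = -1 − 24/(n + 0).
Then g(-1) = -1 − 24/(-1) = 23.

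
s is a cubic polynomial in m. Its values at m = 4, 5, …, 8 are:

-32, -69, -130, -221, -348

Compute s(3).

First differences: -37, -61, -91, -127. Second differences: -24, -30, -36. Third differences: -6, -6.
Level-3 differences are constant, so s has degree 3.
Fitting a degree-3 polynomial gives s(m) = -m³ + 3m² - 3m - 4.
Then s(3) = -13.

-13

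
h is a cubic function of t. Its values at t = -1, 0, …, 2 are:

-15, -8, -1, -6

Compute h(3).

-35

Write h(t) = at³ + bt² + ct + d; the 4 given values yield a linear system in the 4 coefficients.
Solving, h(t) = -2t³ + 9t - 8.
Then h(3) = -35.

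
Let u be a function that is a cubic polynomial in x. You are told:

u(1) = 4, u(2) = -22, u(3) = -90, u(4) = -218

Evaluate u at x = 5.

Write u(x) = ax³ + bx² + cx + d; the 4 given values yield a linear system in the 4 coefficients.
Solving, u(x) = -3x³ - 3x² + 4x + 6.
Then u(5) = -424.

-424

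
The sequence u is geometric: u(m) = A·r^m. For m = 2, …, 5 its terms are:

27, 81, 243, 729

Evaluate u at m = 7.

6561

Consecutive ratio: 81/27 = 3, and 243/81 = 3, so r = 3.
Then A·3^2 = 27 gives A = 3, and u(m) = 3·3^m.
u(7) = 3·3^7 = 6561.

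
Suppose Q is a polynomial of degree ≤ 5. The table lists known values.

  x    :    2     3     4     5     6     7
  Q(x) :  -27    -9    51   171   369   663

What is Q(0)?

-9

First differences: 18, 60, 120, 198, 294. Second differences: 42, 60, 78, 96. Third differences: 18, 18, 18.
Level-3 differences are constant, so Q has degree 3.
Fitting a degree-3 polynomial gives Q(x) = 3x³ - 6x² - 9x - 9.
The constant term is Q(0) = -9.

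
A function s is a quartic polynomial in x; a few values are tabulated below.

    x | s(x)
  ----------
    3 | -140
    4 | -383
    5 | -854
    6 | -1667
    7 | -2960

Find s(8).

Write s(x) = ax^4 + bx³ + cx² + dx + e; the 5 given values yield a linear system in the 5 coefficients.
Solving, s(x) = -x^4 - x³ - 5x² + 4x + 1.
Then s(8) = -4895.

-4895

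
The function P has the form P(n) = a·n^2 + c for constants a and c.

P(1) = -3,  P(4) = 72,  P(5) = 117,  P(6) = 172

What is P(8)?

312

From P(1) = -3 and P(4) = 72: 1a + c = -3 and 16a + c = 72.
Subtracting: 15a = 75, so a = 5; then c = -3 − 5·1 = -8.
So P(n) = 5n² − 8, and P(8) = 312.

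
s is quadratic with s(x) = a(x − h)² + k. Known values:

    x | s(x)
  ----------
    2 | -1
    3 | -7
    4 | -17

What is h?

First differences -6, -10; second difference -4 = 2a, so a = -2.
Expanding, the x-coefficient is −2ah = 4h; matching it to the data gives h = 1, and then k = 1.
So s(x) = -2(x − 1)² + 1.
Hence h = 1.

1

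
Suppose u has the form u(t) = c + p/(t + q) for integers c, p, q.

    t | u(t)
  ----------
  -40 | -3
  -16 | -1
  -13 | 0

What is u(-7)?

(u(t) − c)(t + q) = p for each data point; the three points give a linear system in c and q, then p follows.
Solving: c = -4, q = 4, p = -36, so u(t) = -4 − 36/(t + 4).
Then u(-7) = -4 − 36/(-3) = 8.

8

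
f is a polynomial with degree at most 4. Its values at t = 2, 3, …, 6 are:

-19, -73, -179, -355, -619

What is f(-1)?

11

Write f(t) = at^4 + bt³ + ct² + dt + e; the 5 given values yield a linear system in the 5 coefficients.
Solving, the leading coefficient vanishes, and f(t) = -3t³ + t² - 2t + 5.
Then f(-1) = 11.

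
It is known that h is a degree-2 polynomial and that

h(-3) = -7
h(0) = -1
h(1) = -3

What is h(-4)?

-13

Write h(t) = at² + bt + c; the 3 given values yield a linear system in the 3 coefficients.
Solving, h(t) = -t² - t - 1.
Then h(-4) = -13.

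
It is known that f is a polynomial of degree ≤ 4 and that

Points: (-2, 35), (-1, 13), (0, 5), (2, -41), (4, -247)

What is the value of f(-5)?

365

Write f(t) = at^4 + bt³ + ct² + dt + e; the 5 given values yield a linear system in the 5 coefficients.
Solving, the leading coefficient vanishes, and f(t) = -3t³ - 2t² - 7t + 5.
Then f(-5) = 365.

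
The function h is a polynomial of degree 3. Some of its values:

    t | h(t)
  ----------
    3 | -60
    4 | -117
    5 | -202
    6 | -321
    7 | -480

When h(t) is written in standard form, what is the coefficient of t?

-6

Write h(t) = at³ + bt² + ct + d; the 5 given values yield a linear system in the 4 coefficients.
Solving, h(t) = -t³ - 2t² - 6t + 3.
The coefficient of t is -6.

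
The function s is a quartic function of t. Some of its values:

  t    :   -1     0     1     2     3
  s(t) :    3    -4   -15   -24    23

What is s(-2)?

Write s(t) = at^4 + bt³ + ct² + dt + e; the 5 given values yield a linear system in the 5 coefficients.
Solving, s(t) = 2t^4 - 3t³ - 4t² - 6t - 4.
Then s(-2) = 48.

48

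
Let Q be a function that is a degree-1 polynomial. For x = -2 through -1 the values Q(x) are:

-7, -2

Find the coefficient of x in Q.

5

Write Q(x) = ax + b; the 2 given values yield a linear system in the 2 coefficients.
Solving, Q(x) = 5x + 3.
The coefficient of x is 5.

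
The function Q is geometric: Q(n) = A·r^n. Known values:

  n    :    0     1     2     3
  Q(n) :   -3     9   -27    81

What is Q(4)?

-243

Consecutive ratio: 9/(-3) = -3, and -27/9 = -3, so r = -3.
Then A·(-3)^0 = -3 gives A = -3, and Q(n) = -3·(-3)^n.
Q(4) = -3·(-3)^4 = -243.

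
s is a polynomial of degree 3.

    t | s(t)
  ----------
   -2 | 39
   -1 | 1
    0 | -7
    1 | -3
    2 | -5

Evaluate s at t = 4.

First differences: -38, -8, 4, -2. Second differences: 30, 12, -6. Third differences: -18, -18.
Level-3 differences are constant, so s has degree 3.
Fitting a degree-3 polynomial gives s(t) = -3t³ + 6t² + t - 7.
Then s(4) = -99.

-99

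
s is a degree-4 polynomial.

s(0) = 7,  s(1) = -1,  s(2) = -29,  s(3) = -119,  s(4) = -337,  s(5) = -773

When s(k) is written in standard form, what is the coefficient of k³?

-1

First differences: -8, -28, -90, -218, -436. Second differences: -20, -62, -128, -218. Third differences: -42, -66, -90. Fourth differences: -24, -24.
Level-4 differences are constant, so s has degree 4.
Fitting a degree-4 polynomial gives s(k) = -k^4 - k³ - 6k + 7.
The coefficient of k³ is -1.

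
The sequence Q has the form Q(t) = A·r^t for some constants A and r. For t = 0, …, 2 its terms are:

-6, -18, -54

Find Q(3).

-162

Consecutive ratio: -18/(-6) = 3, and -54/(-18) = 3, so r = 3.
Then A·3^0 = -6 gives A = -6, and Q(t) = -6·3^t.
Q(3) = -6·3^3 = -162.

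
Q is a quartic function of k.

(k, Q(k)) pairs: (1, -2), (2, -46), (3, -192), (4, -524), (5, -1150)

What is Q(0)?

0

Write Q(k) = ak^4 + bk³ + ck² + dk + e; the 5 given values yield a linear system in the 5 coefficients.
Solving, Q(k) = -k^4 - 4k³ - 2k² + 5k.
Then Q(0) = 0.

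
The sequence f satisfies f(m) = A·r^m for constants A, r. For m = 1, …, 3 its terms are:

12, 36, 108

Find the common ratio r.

Consecutive ratio: 36/12 = 3, and 108/36 = 3, so r = 3.
Then A·3^1 = 12 gives A = 4, and f(m) = 4·3^m.

3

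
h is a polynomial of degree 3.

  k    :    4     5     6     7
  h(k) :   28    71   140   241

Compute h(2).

Write h(k) = ak³ + bk² + ck + d; the 4 given values yield a linear system in the 4 coefficients.
Solving, h(k) = k³ - 2k² - 4.
Then h(2) = -4.

-4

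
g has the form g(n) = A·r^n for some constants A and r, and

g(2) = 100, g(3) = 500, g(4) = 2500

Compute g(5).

12500

Consecutive ratio: 500/100 = 5, and 2500/500 = 5, so r = 5.
Then A·5^2 = 100 gives A = 4, and g(n) = 4·5^n.
g(5) = 4·5^5 = 12500.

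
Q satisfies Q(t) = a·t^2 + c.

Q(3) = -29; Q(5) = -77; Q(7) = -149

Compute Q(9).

From Q(3) = -29 and Q(5) = -77: 9a + c = -29 and 25a + c = -77.
Subtracting: 16a = -48, so a = -3; then c = -29 − (-3)·9 = -2.
So Q(t) = -3t² − 2, and Q(9) = -245.

-245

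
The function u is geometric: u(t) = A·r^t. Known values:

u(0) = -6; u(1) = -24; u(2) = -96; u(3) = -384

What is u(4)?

-1536

Consecutive ratio: -24/(-6) = 4, and -96/(-24) = 4, so r = 4.
Then A·4^0 = -6 gives A = -6, and u(t) = -6·4^t.
u(4) = -6·4^4 = -1536.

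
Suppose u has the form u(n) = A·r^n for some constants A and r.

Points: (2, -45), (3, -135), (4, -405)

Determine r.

Consecutive ratio: -135/(-45) = 3, and -405/(-135) = 3, so r = 3.
Then A·3^2 = -45 gives A = -5, and u(n) = -5·3^n.

3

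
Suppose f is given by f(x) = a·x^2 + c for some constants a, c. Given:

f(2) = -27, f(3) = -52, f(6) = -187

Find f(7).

From f(2) = -27 and f(3) = -52: 4a + c = -27 and 9a + c = -52.
Subtracting: 5a = -25, so a = -5; then c = -27 − (-5)·4 = -7.
So f(x) = -5x² − 7, and f(7) = -252.

-252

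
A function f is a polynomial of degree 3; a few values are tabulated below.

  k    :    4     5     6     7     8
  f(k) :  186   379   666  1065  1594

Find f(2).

First differences: 193, 287, 399, 529. Second differences: 94, 112, 130. Third differences: 18, 18.
Level-3 differences are constant, so f has degree 3.
Fitting a degree-3 polynomial gives f(k) = 3k³ + 2k² - 8k - 6.
Then f(2) = 10.

10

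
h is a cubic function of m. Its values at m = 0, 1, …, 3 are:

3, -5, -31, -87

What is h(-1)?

Write h(m) = am³ + bm² + cm + d; the 4 given values yield a linear system in the 4 coefficients.
Solving, h(m) = -2m³ - 3m² - 3m + 3.
Then h(-1) = 5.

5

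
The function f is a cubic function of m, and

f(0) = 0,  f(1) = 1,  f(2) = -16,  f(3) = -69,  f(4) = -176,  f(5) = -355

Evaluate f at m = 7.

-1001

First differences: 1, -17, -53, -107, -179. Second differences: -18, -36, -54, -72. Third differences: -18, -18, -18.
Level-3 differences are constant, so f has degree 3.
Fitting a degree-3 polynomial gives f(m) = -3m³ + 4m.
Then f(7) = -1001.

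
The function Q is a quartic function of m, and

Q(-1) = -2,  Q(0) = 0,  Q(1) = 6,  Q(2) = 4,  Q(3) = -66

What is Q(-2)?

Write Q(m) = am^4 + bm³ + cm² + dm + e; the 5 given values yield a linear system in the 5 coefficients.
Solving, Q(m) = -2m^4 + 2m³ + 4m² + 2m.
Then Q(-2) = -36.

-36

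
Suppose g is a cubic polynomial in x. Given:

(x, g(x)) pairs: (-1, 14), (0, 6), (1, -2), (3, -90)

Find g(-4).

218

Write g(x) = ax³ + bx² + cx + d; the 4 given values yield a linear system in the 4 coefficients.
Solving, g(x) = -3x³ - 5x + 6.
Then g(-4) = 218.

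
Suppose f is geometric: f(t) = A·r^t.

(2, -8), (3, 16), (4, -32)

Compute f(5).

64

Consecutive ratio: 16/(-8) = -2, and -32/16 = -2, so r = -2.
Then A·(-2)^2 = -8 gives A = -2, and f(t) = -2·(-2)^t.
f(5) = -2·(-2)^5 = 64.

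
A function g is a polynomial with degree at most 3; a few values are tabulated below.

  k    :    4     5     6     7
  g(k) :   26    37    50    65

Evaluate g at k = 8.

82

First differences: 11, 13, 15. Second differences: 2, 2.
Level-2 differences are constant, so g has degree 2.
Fitting a degree-2 polynomial gives g(k) = k² + 2k + 2.
Then g(8) = 82.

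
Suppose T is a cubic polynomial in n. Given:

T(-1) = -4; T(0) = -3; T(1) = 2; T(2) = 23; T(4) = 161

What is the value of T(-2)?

Write T(n) = an³ + bn² + cn + d; the 5 given values yield a linear system in the 4 coefficients.
Solving, T(n) = 2n³ + 2n² + n - 3.
Then T(-2) = -13.

-13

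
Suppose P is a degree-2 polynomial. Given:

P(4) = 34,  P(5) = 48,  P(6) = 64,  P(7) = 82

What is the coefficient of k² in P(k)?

First differences: 14, 16, 18. Second differences: 2, 2.
Level-2 differences are constant, so P has degree 2.
Fitting a degree-2 polynomial gives P(k) = k² + 5k - 2.
The coefficient of k² is 1.

1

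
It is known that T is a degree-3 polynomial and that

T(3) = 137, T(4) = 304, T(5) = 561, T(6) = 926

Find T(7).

Write T(k) = ak³ + bk² + ck + d; the 4 given values yield a linear system in the 4 coefficients.
Solving, T(k) = 3k³ + 9k² - 7k - 4.
Then T(7) = 1417.

1417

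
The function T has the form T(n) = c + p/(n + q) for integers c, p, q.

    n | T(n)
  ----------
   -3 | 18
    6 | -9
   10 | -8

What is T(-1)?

(T(n) − c)(n + q) = p for each data point; the three points give a linear system in c and q, then p follows.
Solving: c = -6, q = 2, p = -24, so T(n) = -6 − 24/(n + 2).
Then T(-1) = -6 − 24/1 = -30.

-30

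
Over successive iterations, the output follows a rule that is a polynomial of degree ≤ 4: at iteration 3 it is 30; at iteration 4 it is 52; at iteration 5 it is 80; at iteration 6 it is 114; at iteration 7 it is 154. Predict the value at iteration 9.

Write the value at n as s(n).
First differences: 22, 28, 34, 40. Second differences: 6, 6, 6.
Level-2 differences are constant, so s has degree 2.
Fitting a degree-2 polynomial gives s(n) = 3n² + n.
Then s(9) = 252.

252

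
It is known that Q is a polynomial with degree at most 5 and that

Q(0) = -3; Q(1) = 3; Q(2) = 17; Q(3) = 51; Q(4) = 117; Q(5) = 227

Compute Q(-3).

First differences: 6, 14, 34, 66, 110. Second differences: 8, 20, 32, 44. Third differences: 12, 12, 12.
Level-3 differences are constant, so Q has degree 3.
Fitting a degree-3 polynomial gives Q(t) = 2t³ - 2t² + 6t - 3.
Then Q(-3) = -93.

-93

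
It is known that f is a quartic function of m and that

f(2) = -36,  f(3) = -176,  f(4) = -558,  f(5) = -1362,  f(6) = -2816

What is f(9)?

-14078

Write f(m) = am^4 + bm³ + cm² + dm + e; the 5 given values yield a linear system in the 5 coefficients.
Solving, f(m) = -2m^4 - 2m³ + 7m² - 7m - 2.
Then f(9) = -14078.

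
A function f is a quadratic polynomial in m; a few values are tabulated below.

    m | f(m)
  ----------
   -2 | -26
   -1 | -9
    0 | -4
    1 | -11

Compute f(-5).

First differences: 17, 5, -7. Second differences: -12, -12.
Level-2 differences are constant, so f has degree 2.
Fitting a degree-2 polynomial gives f(m) = -6m² - m - 4.
Then f(-5) = -149.

-149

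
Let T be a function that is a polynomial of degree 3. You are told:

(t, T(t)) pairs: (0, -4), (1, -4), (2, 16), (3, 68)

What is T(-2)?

8

Write T(t) = at³ + bt² + ct + d; the 4 given values yield a linear system in the 4 coefficients.
Solving, T(t) = 2t³ + 4t² - 6t - 4.
Then T(-2) = 8.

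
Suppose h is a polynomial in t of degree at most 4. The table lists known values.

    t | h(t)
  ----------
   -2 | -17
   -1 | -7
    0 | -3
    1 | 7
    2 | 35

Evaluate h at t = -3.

First differences: 10, 4, 10, 28. Second differences: -6, 6, 18. Third differences: 12, 12.
Level-3 differences are constant, so h has degree 3.
Fitting a degree-3 polynomial gives h(t) = 2t³ + 3t² + 5t - 3.
Then h(-3) = -45.

-45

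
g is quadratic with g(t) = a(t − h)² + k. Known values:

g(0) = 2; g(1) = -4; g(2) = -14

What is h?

-1

First differences -6, -10; second difference -4 = 2a, so a = -2.
Expanding, the t-coefficient is −2ah = 4h; matching it to the data gives h = -1, and then k = 4.
So g(t) = -2(t + 1)² + 4.
Hence h = -1.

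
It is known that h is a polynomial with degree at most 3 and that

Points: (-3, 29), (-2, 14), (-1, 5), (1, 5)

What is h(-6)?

Write h(x) = ax³ + bx² + cx + d; the 4 given values yield a linear system in the 4 coefficients.
Solving, the leading coefficient vanishes, and h(x) = 3x² + 2.
Then h(-6) = 110.

110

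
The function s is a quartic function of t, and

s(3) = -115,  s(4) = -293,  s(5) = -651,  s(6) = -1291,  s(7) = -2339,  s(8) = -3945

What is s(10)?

First differences: -178, -358, -640, -1048, -1606. Second differences: -180, -282, -408, -558. Third differences: -102, -126, -150. Fourth differences: -24, -24.
Level-4 differences are constant, so s has degree 4.
Fitting a degree-4 polynomial gives s(t) = -t^4 + t³ - 5t² - 5t - 1.
Then s(10) = -9551.

-9551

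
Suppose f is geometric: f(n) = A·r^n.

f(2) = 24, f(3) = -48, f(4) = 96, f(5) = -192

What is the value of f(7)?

-768

Consecutive ratio: -48/24 = -2, and 96/(-48) = -2, so r = -2.
Then A·(-2)^2 = 24 gives A = 6, and f(n) = 6·(-2)^n.
f(7) = 6·(-2)^7 = -768.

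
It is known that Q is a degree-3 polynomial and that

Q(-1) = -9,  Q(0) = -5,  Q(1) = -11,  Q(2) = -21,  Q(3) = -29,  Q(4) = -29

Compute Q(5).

-15

First differences: 4, -6, -10, -8, 0. Second differences: -10, -4, 2, 8. Third differences: 6, 6, 6.
Level-3 differences are constant, so Q has degree 3.
Fitting a degree-3 polynomial gives Q(t) = t³ - 5t² - 2t - 5.
Then Q(5) = -15.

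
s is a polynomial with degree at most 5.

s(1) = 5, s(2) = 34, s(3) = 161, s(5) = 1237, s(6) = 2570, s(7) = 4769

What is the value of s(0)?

2

Write s(n) = an^5 + bn^4 + cn³ + dn² + en + p; the 6 given values yield a linear system in the 6 coefficients.
Solving, the leading coefficient vanishes, and s(n) = 2n^4 - n² + 2n + 2.
Then s(0) = 2.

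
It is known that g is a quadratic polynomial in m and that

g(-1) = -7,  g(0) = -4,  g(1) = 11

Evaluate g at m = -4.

56

Write g(m) = am² + bm + c; the 3 given values yield a linear system in the 3 coefficients.
Solving, g(m) = 6m² + 9m - 4.
Then g(-4) = 56.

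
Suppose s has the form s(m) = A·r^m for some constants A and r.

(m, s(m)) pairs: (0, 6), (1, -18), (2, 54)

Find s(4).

486

Consecutive ratio: -18/6 = -3, and 54/(-18) = -3, so r = -3.
Then A·(-3)^0 = 6 gives A = 6, and s(m) = 6·(-3)^m.
s(4) = 6·(-3)^4 = 486.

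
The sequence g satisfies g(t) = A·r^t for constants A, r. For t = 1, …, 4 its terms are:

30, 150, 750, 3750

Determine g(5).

18750

Consecutive ratio: 150/30 = 5, and 750/150 = 5, so r = 5.
Then A·5^1 = 30 gives A = 6, and g(t) = 6·5^t.
g(5) = 6·5^5 = 18750.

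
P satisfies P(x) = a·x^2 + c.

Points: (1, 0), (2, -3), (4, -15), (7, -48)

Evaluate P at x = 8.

From P(1) = 0 and P(2) = -3: 1a + c = 0 and 4a + c = -3.
Subtracting: 3a = -3, so a = -1; then c = 0 − (-1)·1 = 1.
So P(x) = -1x² + 1, and P(8) = -63.

-63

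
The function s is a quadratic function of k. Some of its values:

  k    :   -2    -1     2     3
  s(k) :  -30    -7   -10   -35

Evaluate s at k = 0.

4

Write s(k) = ak² + bk + c; the 4 given values yield a linear system in the 3 coefficients.
Solving, s(k) = -6k² + 5k + 4.
Then s(0) = 4.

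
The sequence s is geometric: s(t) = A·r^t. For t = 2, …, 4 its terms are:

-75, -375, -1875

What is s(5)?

Consecutive ratio: -375/(-75) = 5, and -1875/(-375) = 5, so r = 5.
Then A·5^2 = -75 gives A = -3, and s(t) = -3·5^t.
s(5) = -3·5^5 = -9375.

-9375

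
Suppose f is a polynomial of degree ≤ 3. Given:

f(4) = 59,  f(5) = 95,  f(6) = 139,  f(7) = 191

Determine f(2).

Write f(x) = ax³ + bx² + cx + d; the 4 given values yield a linear system in the 4 coefficients.
Solving, the leading coefficient vanishes, and f(x) = 4x² - 5.
Then f(2) = 11.

11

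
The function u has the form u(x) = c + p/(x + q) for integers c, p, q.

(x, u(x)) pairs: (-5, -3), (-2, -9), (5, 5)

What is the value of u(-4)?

(u(x) − c)(x + q) = p for each data point; the three points give a linear system in c and q, then p follows.
Solving: c = 1, q = 0, p = 20, so u(x) = 1 + 20/(x + 0).
Then u(-4) = 1 + 20/(-4) = -4.

-4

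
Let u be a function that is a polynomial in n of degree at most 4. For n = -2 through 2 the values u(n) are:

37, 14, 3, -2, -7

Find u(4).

First differences: -23, -11, -5, -5. Second differences: 12, 6, 0. Third differences: -6, -6.
Level-3 differences are constant, so u has degree 3.
Fitting a degree-3 polynomial gives u(n) = -n³ + 3n² - 7n + 3.
Then u(4) = -41.

-41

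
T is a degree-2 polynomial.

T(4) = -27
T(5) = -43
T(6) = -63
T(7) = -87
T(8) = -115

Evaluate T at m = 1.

-3

First differences: -16, -20, -24, -28. Second differences: -4, -4, -4.
Level-2 differences are constant, so T has degree 2.
Fitting a degree-2 polynomial gives T(m) = -2m² + 2m - 3.
Then T(1) = -3.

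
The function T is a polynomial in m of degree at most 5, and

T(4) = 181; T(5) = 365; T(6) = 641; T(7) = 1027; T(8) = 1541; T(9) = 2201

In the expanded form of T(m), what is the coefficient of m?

Write T(m) = am^5 + bm^4 + cm³ + dm² + em + p; the 6 given values yield a linear system in the 6 coefficients.
Solving, the top 2 coefficients vanish, and T(m) = 3m³ + m² - 8m + 5.
The coefficient of m is -8.

-8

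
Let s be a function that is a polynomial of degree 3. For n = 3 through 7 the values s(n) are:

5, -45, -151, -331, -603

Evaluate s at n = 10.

-2151

Write s(n) = an³ + bn² + cn + d; the 5 given values yield a linear system in the 4 coefficients.
Solving, s(n) = -3n³ + 8n² + 5n - 1.
Then s(10) = -2151.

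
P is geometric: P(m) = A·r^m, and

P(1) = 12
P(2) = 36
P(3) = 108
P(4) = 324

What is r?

Consecutive ratio: 36/12 = 3, and 108/36 = 3, so r = 3.
Then A·3^1 = 12 gives A = 4, and P(m) = 4·3^m.

3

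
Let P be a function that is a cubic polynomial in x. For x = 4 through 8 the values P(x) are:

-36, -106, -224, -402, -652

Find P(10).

-1416

First differences: -70, -118, -178, -250. Second differences: -48, -60, -72. Third differences: -12, -12.
Level-3 differences are constant, so P has degree 3.
Fitting a degree-3 polynomial gives P(x) = -2x³ + 6x² - 2x + 4.
Then P(10) = -1416.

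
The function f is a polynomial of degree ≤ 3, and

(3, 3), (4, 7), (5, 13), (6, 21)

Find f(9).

57

Write f(t) = at³ + bt² + ct + d; the 4 given values yield a linear system in the 4 coefficients.
Solving, the leading coefficient vanishes, and f(t) = t² - 3t + 3.
Then f(9) = 57.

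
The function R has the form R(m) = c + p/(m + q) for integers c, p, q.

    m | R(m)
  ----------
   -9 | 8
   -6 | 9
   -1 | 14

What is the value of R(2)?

(R(m) − c)(m + q) = p for each data point; the three points give a linear system in c and q, then p follows.
Solving: c = 5, q = -3, p = -36, so R(m) = 5 − 36/(m − 3).
Then R(2) = 5 − 36/(-1) = 41.

41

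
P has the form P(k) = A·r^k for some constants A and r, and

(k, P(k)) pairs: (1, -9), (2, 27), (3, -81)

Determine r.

-3

Consecutive ratio: 27/(-9) = -3, and -81/27 = -3, so r = -3.
Then A·(-3)^1 = -9 gives A = 3, and P(k) = 3·(-3)^k.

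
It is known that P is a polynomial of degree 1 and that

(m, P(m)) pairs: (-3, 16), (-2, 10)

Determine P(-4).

Write P(m) = am + b; the 2 given values yield a linear system in the 2 coefficients.
Solving, P(m) = -6m - 2.
Then P(-4) = 22.

22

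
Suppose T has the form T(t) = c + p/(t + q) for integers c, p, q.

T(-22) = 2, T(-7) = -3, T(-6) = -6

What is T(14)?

4

(T(t) − c)(t + q) = p for each data point; the three points give a linear system in c and q, then p follows.
Solving: c = 3, q = 4, p = 18, so T(t) = 3 + 18/(t + 4).
Then T(14) = 3 + 18/18 = 4.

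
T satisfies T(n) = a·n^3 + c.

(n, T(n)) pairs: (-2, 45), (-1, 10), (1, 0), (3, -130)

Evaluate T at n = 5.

-620

From T(-2) = 45 and T(-1) = 10: -8a + c = 45 and -1a + c = 10.
Subtracting: 7a = -35, so a = -5; then c = 45 − (-5)·(-8) = 5.
So T(n) = -5n³ + 5, and T(5) = -620.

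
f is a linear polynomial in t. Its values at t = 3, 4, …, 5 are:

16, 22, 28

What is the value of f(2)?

Write f(t) = at + b; the 3 given values yield a linear system in the 2 coefficients.
Solving, f(t) = 6t - 2.
Then f(2) = 10.

10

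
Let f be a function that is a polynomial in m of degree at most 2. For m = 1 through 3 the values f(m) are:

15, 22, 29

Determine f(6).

50

Write f(m) = am² + bm + c; the 3 given values yield a linear system in the 3 coefficients.
Solving, the leading coefficient vanishes, and f(m) = 7m + 8.
Then f(6) = 50.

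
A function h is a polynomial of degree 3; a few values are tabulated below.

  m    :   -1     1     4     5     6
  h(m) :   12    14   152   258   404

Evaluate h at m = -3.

Write h(m) = am³ + bm² + cm + d; the 5 given values yield a linear system in the 4 coefficients.
Solving, h(m) = m³ + 5m² + 8.
Then h(-3) = 26.

26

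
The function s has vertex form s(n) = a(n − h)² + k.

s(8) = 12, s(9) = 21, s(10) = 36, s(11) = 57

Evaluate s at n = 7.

First differences 9, 15, 21; second difference 6 = 2a, so a = 3.
Expanding, the n-coefficient is −2ah = -6h; matching it to the data gives h = 7, and then k = 9.
So s(n) = 3(n − 7)² + 9.
s(7) = 3·0² + 9 = 9.

9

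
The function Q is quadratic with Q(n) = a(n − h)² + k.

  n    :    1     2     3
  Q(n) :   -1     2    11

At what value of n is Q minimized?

1

First differences 3, 9; second difference 6 = 2a, so a = 3.
Expanding, the n-coefficient is −2ah = -6h; matching it to the data gives h = 1, and then k = -1.
So Q(n) = 3(n − 1)² − 1.
Hence h = 1.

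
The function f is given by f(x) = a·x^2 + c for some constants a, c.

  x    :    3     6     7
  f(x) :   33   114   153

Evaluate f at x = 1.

From f(3) = 33 and f(6) = 114: 9a + c = 33 and 36a + c = 114.
Subtracting: 27a = 81, so a = 3; then c = 33 − 3·9 = 6.
So f(x) = 3x² + 6, and f(1) = 9.

9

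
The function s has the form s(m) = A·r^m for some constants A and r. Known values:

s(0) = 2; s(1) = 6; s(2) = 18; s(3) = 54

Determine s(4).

162

Consecutive ratio: 6/2 = 3, and 18/6 = 3, so r = 3.
Then A·3^0 = 2 gives A = 2, and s(m) = 2·3^m.
s(4) = 2·3^4 = 162.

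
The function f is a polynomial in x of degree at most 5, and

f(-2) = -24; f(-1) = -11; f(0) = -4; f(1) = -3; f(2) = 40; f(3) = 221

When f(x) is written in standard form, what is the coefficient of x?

Write f(x) = ax^5 + bx^4 + cx³ + dx² + ex + p; the 6 given values yield a linear system in the 6 coefficients.
Solving, the leading coefficient vanishes, and f(x) = 2x^4 + 4x³ - 5x² - 4.
The coefficient of x is 0.

0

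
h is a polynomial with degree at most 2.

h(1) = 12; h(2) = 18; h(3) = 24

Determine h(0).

First differences: 6, 6.
Level-1 differences are constant, so h has degree 1.
Fitting a degree-1 polynomial gives h(x) = 6x + 6.
Then h(0) = 6.

6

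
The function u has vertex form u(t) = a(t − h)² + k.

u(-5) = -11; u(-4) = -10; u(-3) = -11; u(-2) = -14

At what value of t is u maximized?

First differences 1, -1, -3; second difference -2 = 2a, so a = -1.
Expanding, the t-coefficient is −2ah = 2h; matching it to the data gives h = -4, and then k = -10.
So u(t) = -1(t + 4)² − 10.
Hence h = -4.

-4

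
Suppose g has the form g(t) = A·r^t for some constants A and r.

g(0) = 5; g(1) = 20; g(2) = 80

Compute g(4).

1280

Consecutive ratio: 20/5 = 4, and 80/20 = 4, so r = 4.
Then A·4^0 = 5 gives A = 5, and g(t) = 5·4^t.
g(4) = 5·4^4 = 1280.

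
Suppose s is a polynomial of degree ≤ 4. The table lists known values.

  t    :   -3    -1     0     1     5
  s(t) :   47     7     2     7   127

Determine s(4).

82

Write s(t) = at^4 + bt³ + ct² + dt + e; the 5 given values yield a linear system in the 5 coefficients.
Solving, the top 2 coefficients vanish, and s(t) = 5t² + 2.
Then s(4) = 82.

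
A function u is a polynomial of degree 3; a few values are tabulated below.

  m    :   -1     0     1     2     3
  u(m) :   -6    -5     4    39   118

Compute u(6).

799

First differences: 1, 9, 35, 79. Second differences: 8, 26, 44. Third differences: 18, 18.
Level-3 differences are constant, so u has degree 3.
Fitting a degree-3 polynomial gives u(m) = 3m³ + 4m² + 2m - 5.
Then u(6) = 799.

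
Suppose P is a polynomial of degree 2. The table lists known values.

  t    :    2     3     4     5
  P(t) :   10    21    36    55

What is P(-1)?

First differences: 11, 15, 19. Second differences: 4, 4.
Level-2 differences are constant, so P has degree 2.
Fitting a degree-2 polynomial gives P(t) = 2t² + t.
Then P(-1) = 1.

1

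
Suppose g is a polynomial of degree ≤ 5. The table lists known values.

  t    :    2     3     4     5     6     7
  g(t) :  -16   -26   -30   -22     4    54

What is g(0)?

Write g(t) = at^5 + bt^4 + ct³ + dt² + et + p; the 6 given values yield a linear system in the 6 coefficients.
Solving, the top 2 coefficients vanish, and g(t) = t³ - 6t² + t - 2.
The constant term is g(0) = -2.

-2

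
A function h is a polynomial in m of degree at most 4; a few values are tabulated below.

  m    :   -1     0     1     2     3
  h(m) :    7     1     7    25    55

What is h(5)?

151

First differences: -6, 6, 18, 30. Second differences: 12, 12, 12.
Level-2 differences are constant, so h has degree 2.
Fitting a degree-2 polynomial gives h(m) = 6m² + 1.
Then h(5) = 151.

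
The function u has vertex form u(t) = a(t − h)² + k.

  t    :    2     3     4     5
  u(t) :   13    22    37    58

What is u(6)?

85

First differences 9, 15, 21; second difference 6 = 2a, so a = 3.
Expanding, the t-coefficient is −2ah = -6h; matching it to the data gives h = 1, and then k = 10.
So u(t) = 3(t − 1)² + 10.
u(6) = 3·5² + 10 = 85.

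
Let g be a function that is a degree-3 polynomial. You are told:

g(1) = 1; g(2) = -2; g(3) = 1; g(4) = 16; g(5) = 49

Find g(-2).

-14

First differences: -3, 3, 15, 33. Second differences: 6, 12, 18. Third differences: 6, 6.
Level-3 differences are constant, so g has degree 3.
Fitting a degree-3 polynomial gives g(m) = m³ - 3m² - m + 4.
Then g(-2) = -14.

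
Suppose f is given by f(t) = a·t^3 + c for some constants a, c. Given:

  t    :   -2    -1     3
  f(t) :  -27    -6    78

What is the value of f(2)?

21

From f(-2) = -27 and f(-1) = -6: -8a + c = -27 and -1a + c = -6.
Subtracting: 7a = 21, so a = 3; then c = -27 − 3·(-8) = -3.
So f(t) = 3t³ − 3, and f(2) = 21.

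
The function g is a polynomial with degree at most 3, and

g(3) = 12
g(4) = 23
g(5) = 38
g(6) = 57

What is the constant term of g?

First differences: 11, 15, 19. Second differences: 4, 4.
Level-2 differences are constant, so g has degree 2.
Fitting a degree-2 polynomial gives g(t) = 2t² - 3t + 3.
The constant term is g(0) = 3.

3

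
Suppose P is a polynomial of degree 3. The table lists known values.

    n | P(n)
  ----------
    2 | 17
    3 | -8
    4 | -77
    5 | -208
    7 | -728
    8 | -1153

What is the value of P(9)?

-1712

Write P(n) = an³ + bn² + cn + d; the 6 given values yield a linear system in the 4 coefficients.
Solving, P(n) = -3n³ + 5n² + 7n + 7.
Then P(9) = -1712.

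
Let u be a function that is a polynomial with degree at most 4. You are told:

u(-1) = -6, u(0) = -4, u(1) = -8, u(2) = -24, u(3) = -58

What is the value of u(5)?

-204

First differences: 2, -4, -16, -34. Second differences: -6, -12, -18. Third differences: -6, -6.
Level-3 differences are constant, so u has degree 3.
Fitting a degree-3 polynomial gives u(x) = -x³ - 3x² - 4.
Then u(5) = -204.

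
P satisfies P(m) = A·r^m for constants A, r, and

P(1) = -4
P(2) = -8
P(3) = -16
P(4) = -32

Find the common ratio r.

Consecutive ratio: -8/(-4) = 2, and -16/(-8) = 2, so r = 2.
Then A·2^1 = -4 gives A = -2, and P(m) = -2·2^m.

2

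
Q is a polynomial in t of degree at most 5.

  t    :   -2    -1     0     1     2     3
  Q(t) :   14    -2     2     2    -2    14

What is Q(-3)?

First differences: -16, 4, 0, -4, 16. Second differences: 20, -4, -4, 20. Third differences: -24, 0, 24. Fourth differences: 24, 24.
Level-4 differences are constant, so Q has degree 4.
Fitting a degree-4 polynomial gives Q(t) = t^4 - 2t³ - 3t² + 4t + 2.
Then Q(-3) = 98.

98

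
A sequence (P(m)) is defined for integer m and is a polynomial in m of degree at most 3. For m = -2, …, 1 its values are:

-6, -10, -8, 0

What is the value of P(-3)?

Write P(m) = am³ + bm² + cm + d; the 4 given values yield a linear system in the 4 coefficients.
Solving, the leading coefficient vanishes, and P(m) = 3m² + 5m - 8.
Then P(-3) = 4.

4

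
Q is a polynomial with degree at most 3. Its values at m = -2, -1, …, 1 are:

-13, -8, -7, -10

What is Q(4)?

-43

First differences: 5, 1, -3. Second differences: -4, -4.
Level-2 differences are constant, so Q has degree 2.
Fitting a degree-2 polynomial gives Q(m) = -2m² - m - 7.
Then Q(4) = -43.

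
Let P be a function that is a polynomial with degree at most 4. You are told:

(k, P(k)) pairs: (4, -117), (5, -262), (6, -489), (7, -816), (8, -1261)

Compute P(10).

-2577

First differences: -145, -227, -327, -445. Second differences: -82, -100, -118. Third differences: -18, -18.
Level-3 differences are constant, so P has degree 3.
Fitting a degree-3 polynomial gives P(k) = -3k³ + 4k² + 2k + 3.
Then P(10) = -2577.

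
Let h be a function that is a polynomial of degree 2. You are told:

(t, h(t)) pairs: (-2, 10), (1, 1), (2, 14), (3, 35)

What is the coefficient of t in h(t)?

Write h(t) = at² + bt + c; the 4 given values yield a linear system in the 3 coefficients.
Solving, h(t) = 4t² + t - 4.
The coefficient of t is 1.

1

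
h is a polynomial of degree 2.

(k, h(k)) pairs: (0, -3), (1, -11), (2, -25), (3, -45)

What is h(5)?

-103

First differences: -8, -14, -20. Second differences: -6, -6.
Level-2 differences are constant, so h has degree 2.
Fitting a degree-2 polynomial gives h(k) = -3k² - 5k - 3.
Then h(5) = -103.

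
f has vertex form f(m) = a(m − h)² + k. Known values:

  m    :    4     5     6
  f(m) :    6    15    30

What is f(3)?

3

First differences 9, 15; second difference 6 = 2a, so a = 3.
Expanding, the m-coefficient is −2ah = -6h; matching it to the data gives h = 3, and then k = 3.
So f(m) = 3(m − 3)² + 3.
f(3) = 3·0² + 3 = 3.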